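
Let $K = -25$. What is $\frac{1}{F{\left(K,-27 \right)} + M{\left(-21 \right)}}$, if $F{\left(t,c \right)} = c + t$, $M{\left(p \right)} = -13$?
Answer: $- \frac{1}{65} \approx -0.015385$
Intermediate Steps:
$\frac{1}{F{\left(K,-27 \right)} + M{\left(-21 \right)}} = \frac{1}{\left(-27 - 25\right) - 13} = \frac{1}{-52 - 13} = \frac{1}{-65} = - \frac{1}{65}$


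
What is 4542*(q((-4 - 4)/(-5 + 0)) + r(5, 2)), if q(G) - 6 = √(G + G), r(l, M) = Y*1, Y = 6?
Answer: 54504 + 18168*√5/5 ≈ 62629.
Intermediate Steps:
r(l, M) = 6 (r(l, M) = 6*1 = 6)
q(G) = 6 + √2*√G (q(G) = 6 + √(G + G) = 6 + √(2*G) = 6 + √2*√G)
4542*(q((-4 - 4)/(-5 + 0)) + r(5, 2)) = 4542*((6 + √2*√((-4 - 4)/(-5 + 0))) + 6) = 4542*((6 + √2*√(-8/(-5))) + 6) = 4542*((6 + √2*√(-8*(-⅕))) + 6) = 4542*((6 + √2*√(8/5)) + 6) = 4542*((6 + √2*(2*√10/5)) + 6) = 4542*((6 + 4*√5/5) + 6) = 4542*(12 + 4*√5/5) = 54504 + 18168*√5/5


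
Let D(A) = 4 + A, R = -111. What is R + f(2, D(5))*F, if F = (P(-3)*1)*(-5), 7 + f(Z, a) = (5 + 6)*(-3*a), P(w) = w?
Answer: -4671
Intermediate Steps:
f(Z, a) = -7 - 33*a (f(Z, a) = -7 + (5 + 6)*(-3*a) = -7 + 11*(-3*a) = -7 - 33*a)
F = 15 (F = -3*1*(-5) = -3*(-5) = 15)
R + f(2, D(5))*F = -111 + (-7 - 33*(4 + 5))*15 = -111 + (-7 - 33*9)*15 = -111 + (-7 - 297)*15 = -111 - 304*15 = -111 - 4560 = -4671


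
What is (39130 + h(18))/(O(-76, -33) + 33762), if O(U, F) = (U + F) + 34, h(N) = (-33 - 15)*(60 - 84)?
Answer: 40282/33687 ≈ 1.1958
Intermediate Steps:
h(N) = 1152 (h(N) = -48*(-24) = 1152)
O(U, F) = 34 + F + U (O(U, F) = (F + U) + 34 = 34 + F + U)
(39130 + h(18))/(O(-76, -33) + 33762) = (39130 + 1152)/((34 - 33 - 76) + 33762) = 40282/(-75 + 33762) = 40282/33687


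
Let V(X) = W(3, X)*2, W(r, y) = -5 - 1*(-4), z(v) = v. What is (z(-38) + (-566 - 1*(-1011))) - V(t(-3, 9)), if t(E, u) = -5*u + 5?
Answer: 409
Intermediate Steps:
t(E, u) = 5 - 5*u
W(r, y) = -1 (W(r, y) = -5 + 4 = -1)
V(X) = -2 (V(X) = -1*2 = -2)
(z(-38) + (-566 - 1*(-1011))) - V(t(-3, 9)) = (-38 + (-566 - 1*(-1011))) - 1*(-2) = (-38 + (-566 + 1011)) + 2 = (-38 + 445) + 2 = 407 + 2 = 409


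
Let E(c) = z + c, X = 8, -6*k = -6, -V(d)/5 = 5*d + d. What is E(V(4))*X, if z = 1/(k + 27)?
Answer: -6718/7 ≈ -959.71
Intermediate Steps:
V(d) = -30*d (V(d) = -5*(5*d + d) = -30*d)
k = 1 (k = -1/6*(-6) = 1)
z = 1/28 (z = 1/(1 + 27) = 1/28 ≈ 0.035714)
E(c) = 1/28 + c
E(V(4))*X = (1/28 - 30*4)*8 = (1/28 - 120)*8 = -3359/28*8 = -6718/7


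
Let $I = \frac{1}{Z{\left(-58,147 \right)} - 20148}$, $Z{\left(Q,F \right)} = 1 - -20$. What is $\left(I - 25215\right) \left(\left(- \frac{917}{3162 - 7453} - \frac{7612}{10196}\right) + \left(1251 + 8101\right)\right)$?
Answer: $- \frac{7415630497832909624}{31449182199} \approx -2.358 \cdot 10^{8}$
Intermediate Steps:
$Z{\left(Q,F \right)} = 21$ ($Z{\left(Q,F \right)} = 1 + 20 = 21$)
$I = - \frac{1}{20127}$ ($I = \frac{1}{21 - 20148} = \frac{1}{-20127} = - \frac{1}{20127} \approx -4.9684 \cdot 10^{-5}$)
$\left(I - 25215\right) \left(\left(- \frac{917}{3162 - 7453} - \frac{7612}{10196}\right) + \left(1251 + 8101\right)\right) = \left(- \frac{1}{20127} - 25215\right) \left(\left(- \frac{917}{3162 - 7453} - \frac{7612}{10196}\right) + \left(1251 + 8101\right)\right) = - \frac{507502306 \left(\left(- \frac{917}{3162 - 7453} - \frac{1903}{2549}\right) + 9352\right)}{20127} = - \frac{507502306 \left(\left(- \frac{917}{-4291} - \frac{1903}{2549}\right) + 9352\right)}{20127} = - \frac{507502306 \left(\left(\left(-917\right) \left(- \frac{1}{4291}\right) - \frac{1903}{2549}\right) + 9352\right)}{20127} = - \frac{507502306 \left(\left(\frac{131}{613} - \frac{1903}{2549}\right) + 9352\right)}{20127} = - \frac{507502306 \left(- \frac{832620}{1562537} + 9352\right)}{20127} = \left(- \frac{507502306}{20127}\right) \frac{14612013404}{1562537} = - \frac{7415630497832909624}{31449182199}$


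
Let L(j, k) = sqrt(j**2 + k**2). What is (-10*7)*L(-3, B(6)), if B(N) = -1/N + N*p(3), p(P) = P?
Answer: -35*sqrt(11773)/3 ≈ -1265.9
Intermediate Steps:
B(N) = -1/N + 3*N (B(N) = -1/N + N*3 = -1/N + 3*N)
(-10*7)*L(-3, B(6)) = (-10*7)*sqrt((-3)**2 + (-1/6 + 3*6)**2) = -70*sqrt(9 + (-1*1/6 + 18)**2) = -70*sqrt(9 + (-1/6 + 18)**2) = -70*sqrt(9 + (107/6)**2) = -70*sqrt(9 + 11449/36) = -35*sqrt(11773)/3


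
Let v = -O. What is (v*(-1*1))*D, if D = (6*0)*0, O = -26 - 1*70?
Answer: 0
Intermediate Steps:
O = -96 (O = -26 - 70 = -96)
D = 0 (D = 0*0 = 0)
v = 96 (v = -1*(-96) = 96)
(v*(-1*1))*D = (96*(-1*1))*0 = (96*(-1))*0 = -96*0 = 0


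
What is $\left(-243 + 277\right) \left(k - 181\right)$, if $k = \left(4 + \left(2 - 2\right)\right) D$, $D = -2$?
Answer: $-6426$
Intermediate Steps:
$k = -8$ ($k = \left(4 + \left(2 - 2\right)\right) \left(-2\right) = \left(4 + 0\right) \left(-2\right) = 4 \left(-2\right) = -8$)
$\left(-243 + 277\right) \left(k - 181\right) = \left(-243 + 277\right) \left(-8 - 181\right) = 34 \left(-189\right) = -6426$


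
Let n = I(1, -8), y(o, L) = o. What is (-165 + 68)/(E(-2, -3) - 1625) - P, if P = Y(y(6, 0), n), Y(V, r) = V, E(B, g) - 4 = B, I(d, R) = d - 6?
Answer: -9641/1623 ≈ -5.9402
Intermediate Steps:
I(d, R) = -6 + d
E(B, g) = 4 + B
n = -5 (n = -6 + 1 = -5)
P = 6
(-165 + 68)/(E(-2, -3) - 1625) - P = (-165 + 68)/((4 - 2) - 1625) - 1*6 = -97/(2 - 1625) - 6 = -97/(-1623) - 6 = -97*(-1/1623) - 6 = 97/1623 - 6 = -9641/1623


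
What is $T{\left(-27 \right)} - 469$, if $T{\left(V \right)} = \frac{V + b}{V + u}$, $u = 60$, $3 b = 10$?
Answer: $- \frac{46502}{99} \approx -469.72$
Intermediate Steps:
$b = \frac{10}{3}$ ($b = \frac{1}{3} \cdot 10 = \frac{10}{3} \approx 3.3333$)
$T{\left(V \right)} = \frac{\frac{10}{3} + V}{60 + V}$ ($T{\left(V \right)} = \frac{V + \frac{10}{3}}{V + 60} = \frac{\frac{10}{3} + V}{60 + V}$)
$T{\left(-27 \right)} - 469 = \frac{\frac{10}{3} - 27}{60 - 27} - 469 = \frac{1}{33} \left(- \frac{71}{3}\right) + \left(-1792 + 1323\right) = \frac{1}{33} \left(- \frac{71}{3}\right) - 469 = - \frac{71}{99} - 469 = - \frac{46502}{99}$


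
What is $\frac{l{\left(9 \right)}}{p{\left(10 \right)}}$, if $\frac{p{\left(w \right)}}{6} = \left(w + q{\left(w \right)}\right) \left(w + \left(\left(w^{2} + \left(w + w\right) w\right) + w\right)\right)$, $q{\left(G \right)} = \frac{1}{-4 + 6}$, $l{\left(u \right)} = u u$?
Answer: $\frac{9}{2240} \approx 0.0040179$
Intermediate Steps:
$l{\left(u \right)} = u^{2}$
$q{\left(G \right)} = \frac{1}{2}$
$p{\left(w \right)} = 6 \left(\frac{1}{2} + w\right) \left(2 w + 3 w^{2}\right)$ ($p{\left(w \right)} = 6 \left(w + \frac{1}{2}\right) \left(w + \left(\left(w^{2} + \left(w + w\right) w\right) + w\right)\right) = 6 \left(\frac{1}{2} + w\right) \left(w + \left(\left(w^{2} + 2 w w\right) + w\right)\right) = 6 \left(\frac{1}{2} + w\right) \left(w + \left(\left(w^{2} + 2 w^{2}\right) + w\right)\right) = 6 \left(\frac{1}{2} + w\right) \left(w + \left(3 w^{2} + w\right)\right) = 6 \left(\frac{1}{2} + w\right) \left(w + \left(w + 3 w^{2}\right)\right) = 6 \left(\frac{1}{2} + w\right) \left(2 w + 3 w^{2}\right)$)
$\frac{l{\left(9 \right)}}{p{\left(10 \right)}} = \frac{9^{2}}{3 \cdot 10 \left(2 + 6 \cdot 10^{2} + 7 \cdot 10\right)} = \frac{81}{3 \cdot 10 \left(2 + 6 \cdot 100 + 70\right)} = \frac{81}{3 \cdot 10 \left(2 + 600 + 70\right)} = \frac{81}{3 \cdot 10 \cdot 672} = \frac{81}{20160} = 81 \cdot \frac{1}{20160} = \frac{9}{2240}$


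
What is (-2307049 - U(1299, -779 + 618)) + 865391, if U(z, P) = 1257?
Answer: -1442915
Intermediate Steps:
(-2307049 - U(1299, -779 + 618)) + 865391 = (-2307049 - 1*1257) + 865391 = (-2307049 - 1257) + 865391 = -2308306 + 865391 = -1442915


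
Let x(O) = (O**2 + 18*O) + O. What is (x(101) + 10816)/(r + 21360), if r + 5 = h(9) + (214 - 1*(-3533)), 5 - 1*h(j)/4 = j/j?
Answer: 11468/12559 ≈ 0.91313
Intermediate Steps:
h(j) = 16 (h(j) = 20 - 4*j/j = 20 - 4*1 = 20 - 4 = 16)
r = 3758 (r = -5 + (16 + (214 - 1*(-3533))) = -5 + (16 + (214 + 3533)) = -5 + (16 + 3747) = -5 + 3763 = 3758)
x(O) = O**2 + 19*O
(x(101) + 10816)/(r + 21360) = (101*(19 + 101) + 10816)/(3758 + 21360) = (101*120 + 10816)/25118 = (12120 + 10816)*(1/25118) = 22936*(1/25118) = 11468/12559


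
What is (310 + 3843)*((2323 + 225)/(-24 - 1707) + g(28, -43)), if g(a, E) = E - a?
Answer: -520989697/1731 ≈ -3.0098e+5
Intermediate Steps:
(310 + 3843)*((2323 + 225)/(-24 - 1707) + g(28, -43)) = (310 + 3843)*((2323 + 225)/(-24 - 1707) + (-43 - 1*28)) = 4153*(2548/(-1731) + (-43 - 28)) = 4153*(2548*(-1/1731) - 71) = 4153*(-2548/1731 - 71) = 4153*(-125449/1731) = -520989697/1731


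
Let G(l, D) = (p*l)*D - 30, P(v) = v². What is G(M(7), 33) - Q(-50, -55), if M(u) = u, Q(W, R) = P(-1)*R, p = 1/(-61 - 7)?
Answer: 1469/68 ≈ 21.603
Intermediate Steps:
p = -1/68 (p = 1/(-68) = -1/68 ≈ -0.014706)
Q(W, R) = R (Q(W, R) = (-1)²*R = 1*R = R)
G(l, D) = -30 - D*l/68 (G(l, D) = (-l/68)*D - 30 = -D*l/68 - 30 = -30 - D*l/68)
G(M(7), 33) - Q(-50, -55) = (-30 - 1/68*33*7) - 1*(-55) = (-30 - 231/68) + 55 = -2271/68 + 55 = 1469/68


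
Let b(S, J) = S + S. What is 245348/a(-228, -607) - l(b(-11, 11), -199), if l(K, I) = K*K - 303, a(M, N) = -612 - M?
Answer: -78713/96 ≈ -819.93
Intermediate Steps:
b(S, J) = 2*S
l(K, I) = -303 + K**2 (l(K, I) = K**2 - 303 = -303 + K**2)
245348/a(-228, -607) - l(b(-11, 11), -199) = 245348/(-612 - 1*(-228)) - (-303 + (2*(-11))**2) = 245348/(-612 + 228) - (-303 + (-22)**2) = 245348/(-384) - (-303 + 484) = 245348*(-1/384) - 1*181 = -61337/96 - 181 = -78713/96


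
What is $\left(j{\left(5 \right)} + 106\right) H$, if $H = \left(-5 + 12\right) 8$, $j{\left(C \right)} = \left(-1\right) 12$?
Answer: $5264$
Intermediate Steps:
$j{\left(C \right)} = -12$
$H = 56$ ($H = 7 \cdot 8 = 56$)
$\left(j{\left(5 \right)} + 106\right) H = \left(-12 + 106\right) 56 = 94 \cdot 56 = 5264$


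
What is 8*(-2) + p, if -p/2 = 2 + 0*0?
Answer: -20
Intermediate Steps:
p = -4 (p = -2*(2 + 0*0) = -2*(2 + 0) = -2*2 = -4)
8*(-2) + p = 8*(-2) - 4 = -16 - 4 = -20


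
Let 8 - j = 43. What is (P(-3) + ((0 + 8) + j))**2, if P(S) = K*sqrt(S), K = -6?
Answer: 621 + 324*I*sqrt(3) ≈ 621.0 + 561.18*I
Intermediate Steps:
j = -35 (j = 8 - 1*43 = 8 - 43 = -35)
P(S) = -6*sqrt(S)
(P(-3) + ((0 + 8) + j))**2 = (-6*I*sqrt(3) + ((0 + 8) - 35))**2 = (-6*I*sqrt(3) + (8 - 35))**2 = (-6*I*sqrt(3) - 27)**2 = (-27 - 6*I*sqrt(3))**2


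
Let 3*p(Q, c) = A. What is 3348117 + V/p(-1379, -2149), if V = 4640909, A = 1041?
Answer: 1166437508/347 ≈ 3.3615e+6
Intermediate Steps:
p(Q, c) = 347 (p(Q, c) = (1/3)*1041 = 347)
3348117 + V/p(-1379, -2149) = 3348117 + 4640909/347 = 1166437508/347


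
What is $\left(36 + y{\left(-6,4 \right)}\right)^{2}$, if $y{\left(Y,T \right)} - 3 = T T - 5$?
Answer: $2500$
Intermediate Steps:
$y{\left(Y,T \right)} = -2 + T^{2}$ ($y{\left(Y,T \right)} = 3 + \left(T T - 5\right) = 3 + \left(T^{2} - 5\right) = 3 + \left(-5 + T^{2}\right) = -2 + T^{2}$)
$\left(36 + y{\left(-6,4 \right)}\right)^{2} = \left(36 - \left(2 - 4^{2}\right)\right)^{2} = \left(36 + \left(-2 + 16\right)\right)^{2} = \left(36 + 14\right)^{2} = 50^{2} = 2500$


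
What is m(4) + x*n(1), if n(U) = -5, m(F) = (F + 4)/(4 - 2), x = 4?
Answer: -16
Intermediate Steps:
m(F) = 2 + F/2 (m(F) = (4 + F)/2 = (4 + F)*(1/2) = 2 + F/2)
m(4) + x*n(1) = (2 + (1/2)*4) + 4*(-5) = (2 + 2) - 20 = 4 - 20 = -16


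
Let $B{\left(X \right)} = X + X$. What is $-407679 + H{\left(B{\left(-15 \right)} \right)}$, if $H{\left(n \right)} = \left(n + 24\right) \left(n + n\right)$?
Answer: $-407319$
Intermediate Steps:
$B{\left(X \right)} = 2 X$
$H{\left(n \right)} = 2 n \left(24 + n\right)$ ($H{\left(n \right)} = \left(24 + n\right) 2 n = 2 n \left(24 + n\right)$)
$-407679 + H{\left(B{\left(-15 \right)} \right)} = -407679 + 2 \cdot 2 \left(-15\right) \left(24 + 2 \left(-15\right)\right) = -407679 + 2 \left(-30\right) \left(24 - 30\right) = -407679 + 2 \left(-30\right) \left(-6\right) = -407679 + 360 = -407319$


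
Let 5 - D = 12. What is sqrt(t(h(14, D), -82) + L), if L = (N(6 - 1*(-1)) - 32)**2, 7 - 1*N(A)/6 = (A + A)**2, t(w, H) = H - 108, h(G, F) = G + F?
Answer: sqrt(1359366) ≈ 1165.9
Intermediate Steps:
D = -7 (D = 5 - 1*12 = 5 - 12 = -7)
h(G, F) = F + G
t(w, H) = -108 + H
N(A) = 42 - 24*A**2 (N(A) = 42 - 6*(A + A)**2 = 42 - 6*4*A**2 = 42 - 24*A**2)
L = 1359556 (L = ((42 - 24*(6 - 1*(-1))**2) - 32)**2 = ((42 - 24*(6 + 1)**2) - 32)**2 = ((42 - 24*7**2) - 32)**2 = ((42 - 24*49) - 32)**2 = ((42 - 1176) - 32)**2 = (-1134 - 32)**2 = (-1166)**2 = 1359556)
sqrt(t(h(14, D), -82) + L) = sqrt((-108 - 82) + 1359556) = sqrt(-190 + 1359556) = sqrt(1359366)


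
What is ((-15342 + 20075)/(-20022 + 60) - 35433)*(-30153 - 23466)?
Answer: 12641899600567/6654 ≈ 1.8999e+9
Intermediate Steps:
((-15342 + 20075)/(-20022 + 60) - 35433)*(-30153 - 23466) = (4733/(-19962) - 35433)*(-53619) = (4733*(-1/19962) - 35433)*(-53619) = (-4733/19962 - 35433)*(-53619) = -707318279/19962*(-53619) = 12641899600567/6654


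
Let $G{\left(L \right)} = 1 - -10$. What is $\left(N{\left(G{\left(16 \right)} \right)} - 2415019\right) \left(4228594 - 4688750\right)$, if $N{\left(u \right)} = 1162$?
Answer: $1110750781692$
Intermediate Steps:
$G{\left(L \right)} = 11$ ($G{\left(L \right)} = 1 + 10 = 11$)
$\left(N{\left(G{\left(16 \right)} \right)} - 2415019\right) \left(4228594 - 4688750\right) = \left(1162 - 2415019\right) \left(4228594 - 4688750\right) = \left(-2413857\right) \left(-460156\right) = 1110750781692$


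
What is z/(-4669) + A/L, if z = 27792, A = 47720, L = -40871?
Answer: -59073544/8296813 ≈ -7.1200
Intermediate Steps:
z/(-4669) + A/L = 27792/(-4669) + 47720/(-40871) = 27792*(-1/4669) + 47720*(-1/40871) = -27792/4669 - 47720/40871 = -59073544/8296813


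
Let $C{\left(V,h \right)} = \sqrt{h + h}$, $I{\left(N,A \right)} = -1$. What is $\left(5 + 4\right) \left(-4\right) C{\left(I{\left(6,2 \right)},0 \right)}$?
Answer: $0$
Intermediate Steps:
$C{\left(V,h \right)} = \sqrt{2} \sqrt{h}$ ($C{\left(V,h \right)} = \sqrt{2 h} = \sqrt{2} \sqrt{h}$)
$\left(5 + 4\right) \left(-4\right) C{\left(I{\left(6,2 \right)},0 \right)} = \left(5 + 4\right) \left(-4\right) \sqrt{2} \sqrt{0} = 9 \left(-4\right) \sqrt{2} \cdot 0 = \left(-36\right) 0 = 0$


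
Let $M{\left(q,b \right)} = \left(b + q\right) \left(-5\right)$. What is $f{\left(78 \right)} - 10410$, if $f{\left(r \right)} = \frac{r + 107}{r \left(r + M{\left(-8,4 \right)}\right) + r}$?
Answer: $- \frac{80385835}{7722} \approx -10410.0$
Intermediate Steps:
$M{\left(q,b \right)} = - 5 b - 5 q$
$f{\left(r \right)} = \frac{107 + r}{r + r \left(20 + r\right)}$ ($f{\left(r \right)} = \frac{r + 107}{r \left(r - -20\right) + r} = \frac{107 + r}{r \left(r + \left(-20 + 40\right)\right) + r} = \frac{107 + r}{r \left(r + 20\right) + r} = \frac{107 + r}{r \left(20 + r\right) + r} = \frac{107 + r}{r + r \left(20 + r\right)}$)
$f{\left(78 \right)} - 10410 = \frac{107 + 78}{78 \left(21 + 78\right)} - 10410 = \frac{1}{78} \cdot \frac{1}{99} \cdot 185 - 10410 = \frac{185}{7722} - 10410 = - \frac{80385835}{7722}$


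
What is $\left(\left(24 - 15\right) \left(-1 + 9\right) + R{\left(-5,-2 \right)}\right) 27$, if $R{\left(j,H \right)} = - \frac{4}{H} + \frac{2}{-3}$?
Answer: $1980$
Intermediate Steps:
$R{\left(j,H \right)} = - \frac{2}{3} - \frac{4}{H}$ ($R{\left(j,H \right)} = - \frac{4}{H} + 2 \left(- \frac{1}{3}\right) = - \frac{4}{H} - \frac{2}{3} = - \frac{2}{3} - \frac{4}{H}$)
$\left(\left(24 - 15\right) \left(-1 + 9\right) + R{\left(-5,-2 \right)}\right) 27 = \left(\left(24 - 15\right) \left(-1 + 9\right) - \left(\frac{2}{3} + \frac{4}{-2}\right)\right) 27 = \left(9 \cdot 8 - - \frac{4}{3}\right) 27 = \left(72 + \left(- \frac{2}{3} + 2\right)\right) 27 = \left(72 + \frac{4}{3}\right) 27 = \frac{220}{3} \cdot 27 = 1980$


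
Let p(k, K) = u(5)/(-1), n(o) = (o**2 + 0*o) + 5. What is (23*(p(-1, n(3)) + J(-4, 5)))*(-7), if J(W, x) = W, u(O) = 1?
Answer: 805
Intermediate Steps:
n(o) = 5 + o**2 (n(o) = (o**2 + 0) + 5 = o**2 + 5 = 5 + o**2)
p(k, K) = -1 (p(k, K) = 1/(-1) = 1*(-1) = -1)
(23*(p(-1, n(3)) + J(-4, 5)))*(-7) = (23*(-1 - 4))*(-7) = (23*(-5))*(-7) = -115*(-7) = 805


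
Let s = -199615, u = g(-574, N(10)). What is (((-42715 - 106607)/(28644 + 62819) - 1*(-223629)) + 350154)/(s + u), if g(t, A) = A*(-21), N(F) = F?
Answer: -52479765207/18276593975 ≈ -2.8714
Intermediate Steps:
g(t, A) = -21*A
u = -210 (u = -21*10 = -210)
(((-42715 - 106607)/(28644 + 62819) - 1*(-223629)) + 350154)/(s + u) = (((-42715 - 106607)/(28644 + 62819) - 1*(-223629)) + 350154)/(-199615 - 210) = ((-149322/91463 + 223629) + 350154)/(-199825) = ((-149322*1/91463 + 223629) + 350154)*(-1/199825) = ((-149322/91463 + 223629) + 350154)*(-1/199825) = (20453629905/91463 + 350154)*(-1/199825) = (52479765207/91463)*(-1/199825) = -52479765207/18276593975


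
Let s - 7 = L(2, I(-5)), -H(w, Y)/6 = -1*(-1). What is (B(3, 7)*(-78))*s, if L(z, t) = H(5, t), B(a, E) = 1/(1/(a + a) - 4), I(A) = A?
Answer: 468/23 ≈ 20.348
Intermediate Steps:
H(w, Y) = -6 (H(w, Y) = -(-6)*(-1) = -6*1 = -6)
B(a, E) = 1/(-4 + 1/(2*a)) (B(a, E) = 1/(1/(2*a) - 4) = 1/(-4 + 1/(2*a)))
L(z, t) = -6
s = 1 (s = 7 - 6 = 1)
(B(3, 7)*(-78))*s = (-2*3/(-1 + 8*3)*(-78))*1 = (-2*3/(-1 + 24)*(-78))*1 = (-2*3/23*(-78))*1 = (-2*3*1/23*(-78))*1 = -6/23*(-78)*1 = (468/23)*1 = 468/23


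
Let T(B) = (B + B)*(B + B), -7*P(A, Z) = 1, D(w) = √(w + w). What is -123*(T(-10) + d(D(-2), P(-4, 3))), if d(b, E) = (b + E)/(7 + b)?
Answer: -2607969/53 - 12300*I/371 ≈ -49207.0 - 33.154*I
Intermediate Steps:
D(w) = √2*√w (D(w) = √(2*w) = √2*√w)
P(A, Z) = -⅐ (P(A, Z) = -⅐*1 = -⅐)
T(B) = 4*B² (T(B) = (2*B)*(2*B) = 4*B²)
d(b, E) = (E + b)/(7 + b)
-123*(T(-10) + d(D(-2), P(-4, 3))) = -123*(4*(-10)² + (-⅐ + √2*√(-2))/(7 + √2*√(-2))) = -123*(4*100 + (-⅐ + √2*(I*√2))/(7 + √2*(I*√2))) = -123*(400 + (-⅐ + 2*I)/(7 + 2*I)) = -123*(400 + ((7 - 2*I)/53)*(-⅐ + 2*I)) = -123*(400 + (7 - 2*I)*(-⅐ + 2*I)/53) = -49200 - 123*(7 - 2*I)*(-⅐ + 2*I)/53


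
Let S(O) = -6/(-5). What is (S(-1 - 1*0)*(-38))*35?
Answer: -1596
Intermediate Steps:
S(O) = 6/5 (S(O) = -6*(-⅕) = 6/5)
(S(-1 - 1*0)*(-38))*35 = ((6/5)*(-38))*35 = -228/5*35 = -1596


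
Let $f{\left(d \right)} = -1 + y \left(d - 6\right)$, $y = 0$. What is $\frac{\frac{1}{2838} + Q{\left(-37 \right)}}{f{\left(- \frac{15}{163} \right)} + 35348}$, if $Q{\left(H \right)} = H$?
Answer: $- \frac{105005}{100314786} \approx -0.0010468$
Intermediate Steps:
$f{\left(d \right)} = -1$ ($f{\left(d \right)} = -1 + 0 \left(d - 6\right) = -1 + 0 \left(-6 + d\right) = -1 + 0 = -1$)
$\frac{\frac{1}{2838} + Q{\left(-37 \right)}}{f{\left(- \frac{15}{163} \right)} + 35348} = \frac{\frac{1}{2838} - 37}{-1 + 35348} = \frac{\frac{1}{2838} - 37}{35347} = \left(- \frac{105005}{2838}\right) \frac{1}{35347} = - \frac{105005}{100314786}$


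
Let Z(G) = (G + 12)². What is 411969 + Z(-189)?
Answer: 443298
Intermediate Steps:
Z(G) = (12 + G)²
411969 + Z(-189) = 411969 + (12 - 189)² = 411969 + (-177)² = 411969 + 31329 = 443298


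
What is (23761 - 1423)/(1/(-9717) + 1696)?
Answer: 217058346/16480031 ≈ 13.171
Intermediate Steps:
(23761 - 1423)/(1/(-9717) + 1696) = 22338/(-1/9717 + 1696) = 22338/(16480031/9717) = 22338*(9717/16480031) = 217058346/16480031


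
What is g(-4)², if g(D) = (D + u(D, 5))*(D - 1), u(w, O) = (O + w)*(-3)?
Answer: 1225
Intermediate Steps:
u(w, O) = -3*O - 3*w
g(D) = (-1 + D)*(-15 - 2*D) (g(D) = (D + (-3*5 - 3*D))*(D - 1) = (D + (-15 - 3*D))*(-1 + D) = (-15 - 2*D)*(-1 + D) = (-1 + D)*(-15 - 2*D))
g(-4)² = (15 - 13*(-4) - 2*(-4)²)² = (15 + 52 - 2*16)² = (15 + 52 - 32)² = 35² = 1225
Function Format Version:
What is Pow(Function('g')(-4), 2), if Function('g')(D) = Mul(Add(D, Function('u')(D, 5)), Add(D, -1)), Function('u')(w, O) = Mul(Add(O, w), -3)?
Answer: 1225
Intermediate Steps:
Function('u')(w, O) = Add(Mul(-3, O), Mul(-3, w))
Function('g')(D) = Mul(Add(-1, D), Add(-15, Mul(-2, D))) (Function('g')(D) = Mul(Add(D, Add(Mul(-3, 5), Mul(-3, D))), Add(D, -1)) = Mul(Add(D, Add(-15, Mul(-3, D))), Add(-1, D)) = Mul(Add(-15, Mul(-2, D)), Add(-1, D)) = Mul(Add(-1, D), Add(-15, Mul(-2, D))))
Pow(Function('g')(-4), 2) = Pow(Add(15, Mul(-13, -4), Mul(-2, Pow(-4, 2))), 2) = Pow(Add(15, 52, Mul(-2, 16)), 2) = Pow(Add(15, 52, -32), 2) = Pow(35, 2) = 1225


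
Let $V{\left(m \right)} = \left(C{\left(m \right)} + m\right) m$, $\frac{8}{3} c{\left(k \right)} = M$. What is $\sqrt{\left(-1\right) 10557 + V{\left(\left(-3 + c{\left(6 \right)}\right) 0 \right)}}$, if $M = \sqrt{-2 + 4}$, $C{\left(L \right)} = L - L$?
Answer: $3 i \sqrt{1173} \approx 102.75 i$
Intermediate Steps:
$C{\left(L \right)} = 0$
$M = \sqrt{2} \approx 1.4142$
$c{\left(k \right)} = \frac{3 \sqrt{2}}{8}$
$V{\left(m \right)} = m^{2}$ ($V{\left(m \right)} = \left(0 + m\right) m = m m = m^{2}$)
$\sqrt{\left(-1\right) 10557 + V{\left(\left(-3 + c{\left(6 \right)}\right) 0 \right)}} = \sqrt{\left(-1\right) 10557 + \left(\left(-3 + \frac{3 \sqrt{2}}{8}\right) 0\right)^{2}} = \sqrt{-10557 + 0^{2}} = \sqrt{-10557 + 0} = \sqrt{-10557} = 3 i \sqrt{1173}$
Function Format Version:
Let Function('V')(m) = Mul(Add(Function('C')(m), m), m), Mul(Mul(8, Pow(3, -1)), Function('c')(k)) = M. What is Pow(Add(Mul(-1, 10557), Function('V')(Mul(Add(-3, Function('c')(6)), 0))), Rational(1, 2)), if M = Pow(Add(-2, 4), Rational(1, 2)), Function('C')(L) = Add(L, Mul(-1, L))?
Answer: Mul(3, I, Pow(1173, Rational(1, 2))) ≈ Mul(102.75, I)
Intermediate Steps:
Function('C')(L) = 0
M = Pow(2, Rational(1, 2)) ≈ 1.4142
Function('c')(k) = Mul(Rational(3, 8), Pow(2, Rational(1, 2)))
Function('V')(m) = Pow(m, 2) (Function('V')(m) = Mul(Add(0, m), m) = Mul(m, m) = Pow(m, 2))
Pow(Add(Mul(-1, 10557), Function('V')(Mul(Add(-3, Function('c')(6)), 0))), Rational(1, 2)) = Pow(Add(Mul(-1, 10557), Pow(Mul(Add(-3, Mul(Rational(3, 8), Pow(2, Rational(1, 2)))), 0), 2)), Rational(1, 2)) = Pow(Add(-10557, Pow(0, 2)), Rational(1, 2)) = Pow(Add(-10557, 0), Rational(1, 2)) = Pow(-10557, Rational(1, 2)) = Mul(3, I, Pow(1173, Rational(1, 2)))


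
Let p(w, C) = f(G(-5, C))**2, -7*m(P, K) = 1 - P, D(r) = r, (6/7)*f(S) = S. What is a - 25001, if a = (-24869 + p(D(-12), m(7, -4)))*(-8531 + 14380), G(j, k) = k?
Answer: -145477933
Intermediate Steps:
f(S) = 7*S/6
m(P, K) = -1/7 + P/7 (m(P, K) = -(1 - P)/7 = -1/7 + P/7)
p(w, C) = 49*C**2/36 (p(w, C) = (7*C/6)**2 = 49*C**2/36)
a = -145452932 (a = (-24869 + 49*(-1/7 + (1/7)*7)**2/36)*(-8531 + 14380) = (-24869 + 49*(-1/7 + 1)**2/36)*5849 = (-24869 + 49*(6/7)**2/36)*5849 = (-24869 + (49/36)*(36/49))*5849 = (-24869 + 1)*5849 = -24868*5849 = -145452932)
a - 25001 = -145452932 - 25001 = -145477933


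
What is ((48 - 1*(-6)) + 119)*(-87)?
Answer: -15051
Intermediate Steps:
((48 - 1*(-6)) + 119)*(-87) = ((48 + 6) + 119)*(-87) = (54 + 119)*(-87) = 173*(-87) = -15051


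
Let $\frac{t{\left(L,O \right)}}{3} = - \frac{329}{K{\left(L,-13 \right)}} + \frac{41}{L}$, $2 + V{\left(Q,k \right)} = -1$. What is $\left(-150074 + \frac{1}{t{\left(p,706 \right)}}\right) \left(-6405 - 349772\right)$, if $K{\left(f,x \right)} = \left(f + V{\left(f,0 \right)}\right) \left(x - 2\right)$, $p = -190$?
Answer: $\frac{1937199867149208}{36241} \approx 5.3453 \cdot 10^{10}$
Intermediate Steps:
$V{\left(Q,k \right)} = -3$ ($V{\left(Q,k \right)} = -2 - 1 = -3$)
$K{\left(f,x \right)} = \left(-3 + f\right) \left(-2 + x\right)$ ($K{\left(f,x \right)} = \left(f - 3\right) \left(x - 2\right) = \left(-3 + f\right) \left(-2 + x\right)$)
$t{\left(L,O \right)} = - \frac{987}{45 - 15 L} + \frac{123}{L}$ ($t{\left(L,O \right)} = 3 \left(- \frac{329}{6 - -39 - 2 L + L \left(-13\right)} + \frac{41}{L}\right) = 3 \left(- \frac{329}{6 + 39 - 2 L - 13 L} + \frac{41}{L}\right) = 3 \left(- \frac{329}{45 - 15 L} + \frac{41}{L}\right) = - \frac{987}{45 - 15 L} + \frac{123}{L}$)
$\left(-150074 + \frac{1}{t{\left(p,706 \right)}}\right) \left(-6405 - 349772\right) = \left(-150074 + \frac{1}{\frac{1}{5} \frac{1}{-190} \frac{1}{3 - -190} \left(1845 - -179360\right)}\right) \left(-6405 - 349772\right) = \left(-150074 + \frac{1}{\frac{1}{5} \left(- \frac{1}{190}\right) \frac{1}{3 + 190} \left(1845 + 179360\right)}\right) \left(-356177\right) = \left(-150074 + \frac{1}{\frac{1}{5} \left(- \frac{1}{190}\right) \frac{1}{193} \cdot 181205}\right) \left(-356177\right) = \left(-150074 + \frac{1}{- \frac{36241}{36670}}\right) \left(-356177\right) = \left(-150074 - \frac{36670}{36241}\right) \left(-356177\right) = \left(- \frac{5438868504}{36241}\right) \left(-356177\right) = \frac{1937199867149208}{36241}$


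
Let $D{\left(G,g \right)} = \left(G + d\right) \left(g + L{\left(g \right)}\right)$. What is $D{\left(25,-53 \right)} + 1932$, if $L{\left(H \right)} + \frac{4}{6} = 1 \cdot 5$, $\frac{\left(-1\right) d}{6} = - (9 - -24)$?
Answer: $- \frac{26762}{3} \approx -8920.7$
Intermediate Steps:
$d = 198$ ($d = - 6 \left(- (9 - -24)\right) = - 6 \left(- (9 + 24)\right) = - 6 \left(\left(-1\right) 33\right) = \left(-6\right) \left(-33\right) = 198$)
$L{\left(H \right)} = \frac{13}{3}$ ($L{\left(H \right)} = - \frac{2}{3} + 1 \cdot 5 = - \frac{2}{3} + 5 = \frac{13}{3}$)
$D{\left(G,g \right)} = \left(198 + G\right) \left(\frac{13}{3} + g\right)$ ($D{\left(G,g \right)} = \left(G + 198\right) \left(g + \frac{13}{3}\right) = \left(198 + G\right) \left(\frac{13}{3} + g\right)$)
$D{\left(25,-53 \right)} + 1932 = \left(858 + 198 \left(-53\right) + \frac{13}{3} \cdot 25 + 25 \left(-53\right)\right) + 1932 = \left(858 - 10494 + \frac{325}{3} - 1325\right) + 1932 = - \frac{32558}{3} + 1932 = - \frac{26762}{3}$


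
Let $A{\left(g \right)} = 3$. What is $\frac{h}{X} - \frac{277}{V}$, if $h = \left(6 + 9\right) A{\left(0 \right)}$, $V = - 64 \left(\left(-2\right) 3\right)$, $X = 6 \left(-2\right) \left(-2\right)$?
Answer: $\frac{443}{384} \approx 1.1536$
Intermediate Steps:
$X = 24$ ($X = \left(-12\right) \left(-2\right) = 24$)
$V = 384$ ($V = \left(-64\right) \left(-6\right) = 384$)
$h = 45$ ($h = \left(6 + 9\right) 3 = 15 \cdot 3 = 45$)
$\frac{h}{X} - \frac{277}{V} = \frac{45}{24} - \frac{277}{384} = 45 \cdot \frac{1}{24} - \frac{277}{384} = \frac{15}{8} - \frac{277}{384} = \frac{443}{384}$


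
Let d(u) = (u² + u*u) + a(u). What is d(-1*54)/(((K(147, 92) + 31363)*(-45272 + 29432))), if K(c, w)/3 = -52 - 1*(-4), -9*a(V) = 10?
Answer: -26239/2225290320 ≈ -1.1791e-5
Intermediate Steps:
a(V) = -10/9 (a(V) = -⅑*10 = -10/9)
K(c, w) = -144 (K(c, w) = 3*(-52 - 1*(-4)) = 3*(-52 + 4) = 3*(-48) = -144)
d(u) = -10/9 + 2*u² (d(u) = (u² + u*u) - 10/9 = (u² + u²) - 10/9 = 2*u² - 10/9 = -10/9 + 2*u²)
d(-1*54)/(((K(147, 92) + 31363)*(-45272 + 29432))) = (-10/9 + 2*(-1*54)²)/(((-144 + 31363)*(-45272 + 29432))) = (-10/9 + 2*(-54)²)/((31219*(-15840))) = (-10/9 + 2*2916)/(-494508960) = (-10/9 + 5832)*(-1/494508960) = (52478/9)*(-1/494508960) = -26239/2225290320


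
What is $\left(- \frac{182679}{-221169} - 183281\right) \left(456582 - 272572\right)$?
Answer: $- \frac{2486336545322700}{73723} \approx -3.3725 \cdot 10^{10}$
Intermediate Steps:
$\left(- \frac{182679}{-221169} - 183281\right) \left(456582 - 272572\right) = \left(\left(-182679\right) \left(- \frac{1}{221169}\right) - 183281\right) 184010 = \left(\frac{60893}{73723} - 183281\right) 184010 = \left(- \frac{13511964270}{73723}\right) 184010 = - \frac{2486336545322700}{73723}$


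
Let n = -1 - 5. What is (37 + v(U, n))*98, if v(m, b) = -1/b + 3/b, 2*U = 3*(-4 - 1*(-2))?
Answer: 10780/3 ≈ 3593.3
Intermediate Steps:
U = -3 (U = (3*(-4 - 1*(-2)))/2 = (3*(-4 + 2))/2 = (3*(-2))/2 = (½)*(-6) = -3)
n = -6
v(m, b) = 2/b
(37 + v(U, n))*98 = (37 + 2/(-6))*98 = (37 + 2*(-⅙))*98 = (37 - ⅓)*98 = (110/3)*98 = 10780/3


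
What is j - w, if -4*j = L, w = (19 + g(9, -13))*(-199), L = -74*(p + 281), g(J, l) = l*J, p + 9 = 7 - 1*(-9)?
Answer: -14174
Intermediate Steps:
p = 7 (p = -9 + (7 - 1*(-9)) = -9 + (7 + 9) = -9 + 16 = 7)
g(J, l) = J*l
L = -21312 (L = -74*(7 + 281) = -74*288 = -21312)
w = 19502 (w = (19 + 9*(-13))*(-199) = (19 - 117)*(-199) = -98*(-199) = 19502)
j = 5328 (j = -1/4*(-21312) = 5328)
j - w = 5328 - 1*19502 = 5328 - 19502 = -14174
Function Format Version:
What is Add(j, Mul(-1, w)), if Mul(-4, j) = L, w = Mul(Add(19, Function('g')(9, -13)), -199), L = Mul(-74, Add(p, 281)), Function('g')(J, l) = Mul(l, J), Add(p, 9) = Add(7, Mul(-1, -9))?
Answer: -14174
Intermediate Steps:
p = 7 (p = Add(-9, Add(7, Mul(-1, -9))) = Add(-9, Add(7, 9)) = Add(-9, 16) = 7)
Function('g')(J, l) = Mul(J, l)
L = -21312 (L = Mul(-74, Add(7, 281)) = Mul(-74, 288) = -21312)
w = 19502 (w = Mul(Add(19, Mul(9, -13)), -199) = Mul(Add(19, -117), -199) = Mul(-98, -199) = 19502)
j = 5328 (j = Mul(Rational(-1, 4), -21312) = 5328)
Add(j, Mul(-1, w)) = Add(5328, Mul(-1, 19502)) = Add(5328, -19502) = -14174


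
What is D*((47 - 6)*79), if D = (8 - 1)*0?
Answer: 0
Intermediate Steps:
D = 0 (D = 7*0 = 0)
D*((47 - 6)*79) = 0*((47 - 6)*79) = 0*(41*79) = 0*3239 = 0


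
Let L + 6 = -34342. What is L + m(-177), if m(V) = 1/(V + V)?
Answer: -12159193/354 ≈ -34348.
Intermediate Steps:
L = -34348 (L = -6 - 34342 = -34348)
m(V) = 1/(2*V)
L + m(-177) = -34348 + (½)/(-177) = -34348 + (½)*(-1/177) = -34348 - 1/354 = -12159193/354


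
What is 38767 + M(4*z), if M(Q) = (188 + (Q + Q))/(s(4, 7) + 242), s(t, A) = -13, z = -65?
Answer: 8877311/229 ≈ 38766.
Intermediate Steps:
M(Q) = 188/229 + 2*Q/229 (M(Q) = (188 + (Q + Q))/(-13 + 242) = (188 + 2*Q)/229 = (188 + 2*Q)*(1/229) = 188/229 + 2*Q/229)
38767 + M(4*z) = 38767 + (188/229 + 2*(4*(-65))/229) = 38767 + (188/229 + (2/229)*(-260)) = 38767 + (188/229 - 520/229) = 38767 - 332/229 = 8877311/229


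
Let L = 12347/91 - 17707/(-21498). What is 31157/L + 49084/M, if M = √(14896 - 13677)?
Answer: 60952999926/267047143 + 49084*√1219/1219 ≈ 1634.1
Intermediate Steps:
M = √1219 ≈ 34.914
L = 267047143/1956318 (L = 12347*(1/91) - 17707*(-1/21498) = 12347/91 + 17707/21498 = 267047143/1956318 ≈ 136.50)
31157/L + 49084/M = 31157/(267047143/1956318) + 49084/(√1219) = 31157*(1956318/267047143) + 49084*(√1219/1219) = 60952999926/267047143 + 49084*√1219/1219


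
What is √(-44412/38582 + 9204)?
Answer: √3424772859978/19291 ≈ 95.932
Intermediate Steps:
√(-44412/38582 + 9204) = √(-44412*1/38582 + 9204) = √(-22206/19291 + 9204) = √(177532158/19291) = √3424772859978/19291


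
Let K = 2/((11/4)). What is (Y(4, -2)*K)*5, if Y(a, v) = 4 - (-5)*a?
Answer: 960/11 ≈ 87.273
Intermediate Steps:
Y(a, v) = 4 + 5*a
K = 8/11 (K = 2/((11*(¼))) = 2/(11/4) = 2*(4/11) = 8/11 ≈ 0.72727)
(Y(4, -2)*K)*5 = ((4 + 5*4)*(8/11))*5 = ((4 + 20)*(8/11))*5 = (24*(8/11))*5 = (192/11)*5 = 960/11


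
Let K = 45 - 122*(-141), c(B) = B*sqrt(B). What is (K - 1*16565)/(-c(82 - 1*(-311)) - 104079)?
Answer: -11830313/1795289964 + 44671*sqrt(393)/1795289964 ≈ -0.0060964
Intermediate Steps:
c(B) = B**(3/2)
K = 17247 (K = 45 + 17202 = 17247)
(K - 1*16565)/(-c(82 - 1*(-311)) - 104079) = (17247 - 1*16565)/(-(82 - 1*(-311))**(3/2) - 104079) = (17247 - 16565)/(-(82 + 311)**(3/2) - 104079) = 682/(-393**(3/2) - 104079) = 682/(-393*sqrt(393) - 104079) = 682/(-104079 - 393*sqrt(393))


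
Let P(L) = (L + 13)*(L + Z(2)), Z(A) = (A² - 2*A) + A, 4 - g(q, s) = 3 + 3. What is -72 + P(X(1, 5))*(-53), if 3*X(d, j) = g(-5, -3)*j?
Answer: 5500/9 ≈ 611.11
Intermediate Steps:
g(q, s) = -2 (g(q, s) = 4 - (3 + 3) = 4 - 1*6 = 4 - 6 = -2)
Z(A) = A² - A
X(d, j) = -2*j/3 (X(d, j) = (-2*j)/3 = -2*j/3)
P(L) = (2 + L)*(13 + L) (P(L) = (L + 13)*(L + 2*(-1 + 2)) = (13 + L)*(L + 2*1) = (13 + L)*(L + 2) = (13 + L)*(2 + L) = (2 + L)*(13 + L))
-72 + P(X(1, 5))*(-53) = -72 + (26 + (-⅔*5)² + 15*(-⅔*5))*(-53) = -72 + (26 + (-10/3)² + 15*(-10/3))*(-53) = -72 + (26 + 100/9 - 50)*(-53) = -72 - 116/9*(-53) = -72 + 6148/9 = 5500/9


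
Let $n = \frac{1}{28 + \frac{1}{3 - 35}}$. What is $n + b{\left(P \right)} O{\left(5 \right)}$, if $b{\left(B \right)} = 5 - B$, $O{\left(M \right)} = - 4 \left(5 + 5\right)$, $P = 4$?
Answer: $- \frac{35768}{895} \approx -39.964$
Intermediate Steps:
$O{\left(M \right)} = -40$ ($O{\left(M \right)} = \left(-4\right) 10 = -40$)
$n = \frac{32}{895}$ ($n = \frac{1}{28 + \frac{1}{-32}} = \frac{1}{28 - \frac{1}{32}} = \frac{1}{\frac{895}{32}} = \frac{32}{895} \approx 0.035754$)
$n + b{\left(P \right)} O{\left(5 \right)} = \frac{32}{895} + \left(5 - 4\right) \left(-40\right) = \frac{32}{895} + 1 \left(-40\right) = \frac{32}{895} - 40 = - \frac{35768}{895}$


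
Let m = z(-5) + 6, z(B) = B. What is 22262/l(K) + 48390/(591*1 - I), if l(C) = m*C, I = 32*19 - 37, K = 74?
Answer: 201305/74 ≈ 2720.3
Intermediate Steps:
m = 1 (m = -5 + 6 = 1)
I = 571 (I = 608 - 37 = 571)
l(C) = C (l(C) = 1*C = C)
22262/l(K) + 48390/(591*1 - I) = 22262/74 + 48390/(591*1 - 1*571) = 22262*(1/74) + 48390/(591 - 571) = 11131/37 + 48390/20 = 11131/37 + 48390*(1/20) = 11131/37 + 4839/2 = 201305/74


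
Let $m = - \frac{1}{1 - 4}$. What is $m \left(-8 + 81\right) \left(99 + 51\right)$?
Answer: $3650$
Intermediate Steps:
$m = \frac{1}{3}$ ($m = - \frac{1}{-3} = \left(-1\right) \left(- \frac{1}{3}\right) = \frac{1}{3} \approx 0.33333$)
$m \left(-8 + 81\right) \left(99 + 51\right) = \frac{\left(-8 + 81\right) \left(99 + 51\right)}{3} = \frac{73 \cdot 150}{3} = \frac{1}{3} \cdot 10950 = 3650$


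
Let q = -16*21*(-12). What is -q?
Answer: -4032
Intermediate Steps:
q = 4032 (q = -336*(-12) = 4032)
-q = -1*4032 = -4032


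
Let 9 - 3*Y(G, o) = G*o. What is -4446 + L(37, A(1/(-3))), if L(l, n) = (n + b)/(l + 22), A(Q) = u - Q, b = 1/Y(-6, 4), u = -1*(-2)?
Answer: -8656282/1947 ≈ -4446.0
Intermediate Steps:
u = 2
Y(G, o) = 3 - G*o/3
b = 1/11 (b = 1/(3 - ⅓*(-6)*4) = 1/(3 + 8) = 1/11 ≈ 0.090909)
A(Q) = 2 - Q
L(l, n) = (1/11 + n)/(22 + l) (L(l, n) = (n + 1/11)/(l + 22) = (1/11 + n)/(22 + l))
-4446 + L(37, A(1/(-3))) = -4446 + (1/11 + (2 - 1/(-3)))/(22 + 37) = -4446 + (1/11 + (2 - 1*(-⅓)))/59 = -4446 + (1/11 + (2 + ⅓))/59 = -4446 + (1/11 + 7/3)/59 = -4446 + (1/59)*(80/33) = -4446 + 80/1947 = -8656282/1947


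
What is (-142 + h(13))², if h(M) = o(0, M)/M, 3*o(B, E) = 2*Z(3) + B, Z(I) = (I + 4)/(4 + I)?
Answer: 30647296/1521 ≈ 20149.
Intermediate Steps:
Z(I) = 1 (Z(I) = (4 + I)/(4 + I) = 1)
o(B, E) = ⅔ + B/3 (o(B, E) = (2*1 + B)/3 = (2 + B)/3 = ⅔ + B/3)
h(M) = 2/(3*M) (h(M) = (⅔ + (⅓)*0)/M = (⅔ + 0)/M = 2/(3*M))
(-142 + h(13))² = (-142 + (⅔)/13)² = (-142 + (⅔)*(1/13))² = (-142 + 2/39)² = (-5536/39)² = 30647296/1521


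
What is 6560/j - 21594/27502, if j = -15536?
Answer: -16121797/13352221 ≈ -1.2074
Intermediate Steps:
6560/j - 21594/27502 = 6560/(-15536) - 21594/27502 = 6560*(-1/15536) - 21594*1/27502 = -410/971 - 10797/13751 = -16121797/13352221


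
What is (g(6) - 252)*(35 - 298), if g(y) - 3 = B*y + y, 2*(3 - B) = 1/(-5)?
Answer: 295086/5 ≈ 59017.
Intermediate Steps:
B = 31/10 (B = 3 - ½/(-5) = 3 - ½*(-⅕) = 3 + ⅒ = 31/10 ≈ 3.1000)
g(y) = 3 + 41*y/10 (g(y) = 3 + (31*y/10 + y) = 3 + 41*y/10)
(g(6) - 252)*(35 - 298) = ((3 + (41/10)*6) - 252)*(35 - 298) = ((3 + 123/5) - 252)*(-263) = (138/5 - 252)*(-263) = -1122/5*(-263) = 295086/5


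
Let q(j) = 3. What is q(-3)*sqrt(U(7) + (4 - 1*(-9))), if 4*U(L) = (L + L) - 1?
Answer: 3*sqrt(65)/2 ≈ 12.093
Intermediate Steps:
U(L) = -1/4 + L/2 (U(L) = ((L + L) - 1)/4 = (2*L - 1)/4 = (-1 + 2*L)/4 = -1/4 + L/2)
q(-3)*sqrt(U(7) + (4 - 1*(-9))) = 3*sqrt((-1/4 + (1/2)*7) + (4 - 1*(-9))) = 3*sqrt((-1/4 + 7/2) + (4 + 9)) = 3*sqrt(13/4 + 13) = 3*sqrt(65/4) = 3*(sqrt(65)/2) = 3*sqrt(65)/2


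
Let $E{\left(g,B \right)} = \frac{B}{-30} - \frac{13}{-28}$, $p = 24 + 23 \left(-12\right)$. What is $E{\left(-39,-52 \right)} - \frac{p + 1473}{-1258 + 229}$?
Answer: $\frac{69647}{20580} \approx 3.3842$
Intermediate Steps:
$p = -252$ ($p = 24 - 276 = -252$)
$E{\left(g,B \right)} = \frac{13}{28} - \frac{B}{30}$ ($E{\left(g,B \right)} = B \left(- \frac{1}{30}\right) - - \frac{13}{28} = - \frac{B}{30} + \frac{13}{28} = \frac{13}{28} - \frac{B}{30}$)
$E{\left(-39,-52 \right)} - \frac{p + 1473}{-1258 + 229} = \left(\frac{13}{28} - - \frac{26}{15}\right) - \frac{-252 + 1473}{-1258 + 229} = \left(\frac{13}{28} + \frac{26}{15}\right) - \frac{1221}{-1029} = \frac{923}{420} - 1221 \left(- \frac{1}{1029}\right) = \frac{923}{420} - - \frac{407}{343} = \frac{923}{420} + \frac{407}{343} = \frac{69647}{20580}$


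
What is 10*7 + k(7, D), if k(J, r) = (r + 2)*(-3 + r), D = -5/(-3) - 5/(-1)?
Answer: 916/9 ≈ 101.78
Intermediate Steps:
D = 20/3 (D = -5*(-1/3) - 5*(-1) = 5/3 + 5 = 20/3 ≈ 6.6667)
k(J, r) = (-3 + r)*(2 + r) (k(J, r) = (2 + r)*(-3 + r) = (-3 + r)*(2 + r))
10*7 + k(7, D) = 10*7 + (-6 + (20/3)**2 - 1*20/3) = 70 + (-6 + 400/9 - 20/3) = 70 + 286/9 = 916/9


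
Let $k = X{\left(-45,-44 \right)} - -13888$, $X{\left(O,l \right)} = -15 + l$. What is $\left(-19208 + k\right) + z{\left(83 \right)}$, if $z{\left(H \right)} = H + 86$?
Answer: $-5210$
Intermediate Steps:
$z{\left(H \right)} = 86 + H$
$k = 13829$ ($k = \left(-15 - 44\right) - -13888 = -59 + 13888 = 13829$)
$\left(-19208 + k\right) + z{\left(83 \right)} = \left(-19208 + 13829\right) + \left(86 + 83\right) = -5379 + 169 = -5210$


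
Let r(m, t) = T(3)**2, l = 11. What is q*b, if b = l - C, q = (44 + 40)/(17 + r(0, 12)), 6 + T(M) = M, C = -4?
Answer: 630/13 ≈ 48.462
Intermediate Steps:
T(M) = -6 + M
r(m, t) = 9 (r(m, t) = (-6 + 3)**2 = (-3)**2 = 9)
q = 42/13 (q = (44 + 40)/(17 + 9) = 84/26 = 84*(1/26) = 42/13 ≈ 3.2308)
b = 15 (b = 11 - 1*(-4) = 11 + 4 = 15)
q*b = (42/13)*15 = 630/13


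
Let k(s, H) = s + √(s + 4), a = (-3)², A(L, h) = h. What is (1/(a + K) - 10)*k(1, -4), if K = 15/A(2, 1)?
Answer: -239/24 - 239*√5/24 ≈ -32.226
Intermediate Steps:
a = 9
K = 15 (K = 15/1 = 15*1 = 15)
k(s, H) = s + √(4 + s)
(1/(a + K) - 10)*k(1, -4) = (1/(9 + 15) - 10)*(1 + √(4 + 1)) = (1/24 - 10)*(1 + √5) = -239*(1 + √5)/24 = -239/24 - 239*√5/24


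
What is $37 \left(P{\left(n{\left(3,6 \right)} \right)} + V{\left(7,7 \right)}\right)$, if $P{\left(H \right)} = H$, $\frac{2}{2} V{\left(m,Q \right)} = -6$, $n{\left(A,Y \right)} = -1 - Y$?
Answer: $-481$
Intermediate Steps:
$V{\left(m,Q \right)} = -6$
$37 \left(P{\left(n{\left(3,6 \right)} \right)} + V{\left(7,7 \right)}\right) = 37 \left(\left(-1 - 6\right) - 6\right) = 37 \left(-7 - 6\right) = 37 \left(-13\right) = -481$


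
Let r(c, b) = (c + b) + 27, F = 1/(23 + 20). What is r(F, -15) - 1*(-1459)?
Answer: 63254/43 ≈ 1471.0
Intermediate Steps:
F = 1/43 ≈ 0.023256
r(c, b) = 27 + b + c (r(c, b) = (b + c) + 27 = 27 + b + c)
r(F, -15) - 1*(-1459) = (27 - 15 + 1/43) - 1*(-1459) = 517/43 + 1459 = 63254/43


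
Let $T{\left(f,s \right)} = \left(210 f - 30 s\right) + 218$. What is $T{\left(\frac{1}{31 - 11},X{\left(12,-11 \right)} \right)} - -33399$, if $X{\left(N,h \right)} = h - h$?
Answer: $\frac{67255}{2} \approx 33628.0$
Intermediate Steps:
$X{\left(N,h \right)} = 0$
$T{\left(f,s \right)} = 218 - 30 s + 210 f$ ($T{\left(f,s \right)} = \left(- 30 s + 210 f\right) + 218 = 218 - 30 s + 210 f$)
$T{\left(\frac{1}{31 - 11},X{\left(12,-11 \right)} \right)} - -33399 = \left(218 - 0 + \frac{210}{31 - 11}\right) - -33399 = \left(218 + 0 + \frac{210}{20}\right) + 33399 = \left(218 + 0 + 210 \cdot \frac{1}{20}\right) + 33399 = \left(218 + 0 + \frac{21}{2}\right) + 33399 = \frac{457}{2} + 33399 = \frac{67255}{2}$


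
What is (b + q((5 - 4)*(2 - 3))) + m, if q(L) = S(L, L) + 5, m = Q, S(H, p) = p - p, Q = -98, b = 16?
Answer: -77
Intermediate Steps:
S(H, p) = 0
m = -98
q(L) = 5 (q(L) = 0 + 5 = 5)
(b + q((5 - 4)*(2 - 3))) + m = (16 + 5) - 98 = 21 - 98 = -77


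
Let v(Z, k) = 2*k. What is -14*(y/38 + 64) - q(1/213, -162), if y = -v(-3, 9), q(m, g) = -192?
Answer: -13250/19 ≈ -697.37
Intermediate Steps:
y = -18 (y = -2*9 = -1*18 = -18)
-14*(y/38 + 64) - q(1/213, -162) = -14*(-18/38 + 64) - 1*(-192) = -14*(-18*1/38 + 64) + 192 = -14*(-9/19 + 64) + 192 = -14*1207/19 + 192 = -16898/19 + 192 = -13250/19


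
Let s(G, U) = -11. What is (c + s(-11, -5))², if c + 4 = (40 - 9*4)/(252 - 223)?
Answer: 185761/841 ≈ 220.88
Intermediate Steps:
c = -112/29 (c = -4 + (40 - 9*4)/(252 - 223) = -4 + (40 - 36)/29 = -4 + 4*(1/29) = -4 + 4/29 = -112/29 ≈ -3.8621)
(c + s(-11, -5))² = (-112/29 - 11)² = (-431/29)² = 185761/841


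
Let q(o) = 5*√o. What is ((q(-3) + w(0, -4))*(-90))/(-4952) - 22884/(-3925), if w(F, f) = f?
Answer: 13988571/2429575 + 225*I*√3/2476 ≈ 5.7576 + 0.1574*I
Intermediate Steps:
((q(-3) + w(0, -4))*(-90))/(-4952) - 22884/(-3925) = ((5*√(-3) - 4)*(-90))/(-4952) - 22884/(-3925) = ((5*(I*√3) - 4)*(-90))*(-1/4952) - 22884*(-1/3925) = ((5*I*√3 - 4)*(-90))*(-1/4952) + 22884/3925 = ((-4 + 5*I*√3)*(-90))*(-1/4952) + 22884/3925 = (360 - 450*I*√3)*(-1/4952) + 22884/3925 = (-45/619 + 225*I*√3/2476) + 22884/3925 = 13988571/2429575 + 225*I*√3/2476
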